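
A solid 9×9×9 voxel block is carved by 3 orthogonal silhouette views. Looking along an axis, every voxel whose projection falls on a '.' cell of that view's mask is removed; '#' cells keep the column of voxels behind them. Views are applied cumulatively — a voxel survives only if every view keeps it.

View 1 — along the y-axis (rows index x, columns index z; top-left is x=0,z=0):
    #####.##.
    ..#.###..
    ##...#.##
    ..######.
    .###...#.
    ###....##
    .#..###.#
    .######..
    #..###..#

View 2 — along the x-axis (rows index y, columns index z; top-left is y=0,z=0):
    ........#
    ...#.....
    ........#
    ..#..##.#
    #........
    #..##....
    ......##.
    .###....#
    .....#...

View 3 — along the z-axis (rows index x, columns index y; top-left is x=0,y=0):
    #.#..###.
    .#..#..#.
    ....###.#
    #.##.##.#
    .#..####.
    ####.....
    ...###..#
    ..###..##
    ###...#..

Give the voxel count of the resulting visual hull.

voxel count = 46

full grid |V| = 729
step 1: project along y, AND mask (47/81) → |grid| = 423
step 2: project along x, AND mask (18/81) → |grid| = 90
step 3: project along z, AND mask (40/81) → |grid| = 46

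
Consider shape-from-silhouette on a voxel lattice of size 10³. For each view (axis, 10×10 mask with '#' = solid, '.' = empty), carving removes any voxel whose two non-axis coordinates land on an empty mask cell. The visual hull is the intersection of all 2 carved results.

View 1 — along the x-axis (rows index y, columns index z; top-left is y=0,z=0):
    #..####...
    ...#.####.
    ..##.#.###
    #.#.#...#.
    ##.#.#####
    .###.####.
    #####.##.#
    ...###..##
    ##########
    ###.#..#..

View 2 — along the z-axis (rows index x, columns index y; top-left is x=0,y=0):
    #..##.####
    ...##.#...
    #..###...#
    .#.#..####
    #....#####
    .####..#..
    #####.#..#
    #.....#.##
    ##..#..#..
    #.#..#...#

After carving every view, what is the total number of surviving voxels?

|visual hull| = 314

start: 10×10×10 = 1000 voxels
carve view 1 (along x, YZ-mask fill 63/100): 630 voxels remain
carve view 2 (along z, XY-mask fill 51/100): 314 voxels remain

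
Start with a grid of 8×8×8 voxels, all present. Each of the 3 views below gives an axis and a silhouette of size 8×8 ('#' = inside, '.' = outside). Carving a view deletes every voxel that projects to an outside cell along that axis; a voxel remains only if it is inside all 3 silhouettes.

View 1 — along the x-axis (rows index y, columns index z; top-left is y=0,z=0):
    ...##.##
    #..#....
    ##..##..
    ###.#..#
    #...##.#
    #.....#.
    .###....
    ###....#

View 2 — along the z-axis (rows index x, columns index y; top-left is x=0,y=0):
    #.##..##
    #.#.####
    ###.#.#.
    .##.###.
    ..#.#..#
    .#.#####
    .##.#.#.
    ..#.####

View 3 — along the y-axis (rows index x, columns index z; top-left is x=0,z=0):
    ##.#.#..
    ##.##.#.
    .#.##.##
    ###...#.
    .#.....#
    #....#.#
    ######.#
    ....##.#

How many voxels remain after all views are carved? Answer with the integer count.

|visual hull| = 75

full grid |V| = 512
V1 x: intersect with YZ mask (28 set) -- 224 left
V2 z: intersect with XY mask (39 set) -- 135 left
V3 y: intersect with XZ mask (33 set) -- 75 left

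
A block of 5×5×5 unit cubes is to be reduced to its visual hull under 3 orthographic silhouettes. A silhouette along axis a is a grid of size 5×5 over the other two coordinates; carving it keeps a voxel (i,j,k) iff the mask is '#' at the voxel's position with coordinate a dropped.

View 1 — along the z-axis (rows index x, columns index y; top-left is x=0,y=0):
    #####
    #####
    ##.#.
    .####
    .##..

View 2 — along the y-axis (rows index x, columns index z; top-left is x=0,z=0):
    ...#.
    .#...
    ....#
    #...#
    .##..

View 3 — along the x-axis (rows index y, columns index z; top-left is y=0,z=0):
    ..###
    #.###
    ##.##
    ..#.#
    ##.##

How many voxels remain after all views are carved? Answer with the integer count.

voxel count = 18

before carving: 125 voxels (5×5×5)
V1 z: intersect with XY mask (19 set) -- 95 left
V2 y: intersect with XZ mask (7 set) -- 25 left
V3 x: intersect with YZ mask (17 set) -- 18 left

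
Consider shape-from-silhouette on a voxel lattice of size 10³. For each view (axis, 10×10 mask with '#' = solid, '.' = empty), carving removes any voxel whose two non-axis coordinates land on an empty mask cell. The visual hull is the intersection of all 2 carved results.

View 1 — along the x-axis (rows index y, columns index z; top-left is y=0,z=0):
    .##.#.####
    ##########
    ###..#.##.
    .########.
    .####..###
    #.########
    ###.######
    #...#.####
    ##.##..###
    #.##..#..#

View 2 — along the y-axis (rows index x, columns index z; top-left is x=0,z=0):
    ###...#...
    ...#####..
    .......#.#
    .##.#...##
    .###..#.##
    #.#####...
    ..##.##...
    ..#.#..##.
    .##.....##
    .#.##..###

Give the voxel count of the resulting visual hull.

346 voxels

full grid |V| = 1000
carve view 1 (along x, YZ-mask fill 74/100): 740 voxels remain
carve view 2 (along y, XZ-mask fill 46/100): 346 voxels remain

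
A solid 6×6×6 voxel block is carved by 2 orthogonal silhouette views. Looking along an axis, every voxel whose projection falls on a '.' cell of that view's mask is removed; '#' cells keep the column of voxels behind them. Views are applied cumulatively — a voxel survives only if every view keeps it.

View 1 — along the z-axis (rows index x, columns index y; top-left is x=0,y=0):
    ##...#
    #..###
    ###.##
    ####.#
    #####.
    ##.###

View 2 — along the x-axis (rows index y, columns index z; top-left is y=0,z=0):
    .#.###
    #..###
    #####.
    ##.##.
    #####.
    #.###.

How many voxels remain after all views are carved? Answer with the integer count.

before carving: 216 voxels (6×6×6)
V1 z: intersect with XY mask (27 set) -- 162 left
V2 x: intersect with YZ mask (26 set) -- 115 left

115 voxels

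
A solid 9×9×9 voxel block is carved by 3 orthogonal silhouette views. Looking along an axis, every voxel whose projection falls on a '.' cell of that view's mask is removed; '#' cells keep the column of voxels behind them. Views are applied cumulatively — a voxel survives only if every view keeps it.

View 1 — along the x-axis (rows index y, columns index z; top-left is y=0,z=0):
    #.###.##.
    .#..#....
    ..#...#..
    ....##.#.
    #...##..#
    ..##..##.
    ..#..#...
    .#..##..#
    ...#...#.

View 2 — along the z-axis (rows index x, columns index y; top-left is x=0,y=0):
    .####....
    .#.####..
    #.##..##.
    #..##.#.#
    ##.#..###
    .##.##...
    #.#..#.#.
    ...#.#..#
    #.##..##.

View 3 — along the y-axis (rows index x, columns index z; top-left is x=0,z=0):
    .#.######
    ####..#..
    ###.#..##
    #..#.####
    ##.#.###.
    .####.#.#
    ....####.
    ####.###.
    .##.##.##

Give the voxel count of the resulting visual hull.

start: 9×9×9 = 729 voxels
V1 x: intersect with YZ mask (29 set) -- 261 left
V2 z: intersect with XY mask (41 set) -- 133 left
V3 y: intersect with XZ mask (53 set) -- 88 left

voxel count = 88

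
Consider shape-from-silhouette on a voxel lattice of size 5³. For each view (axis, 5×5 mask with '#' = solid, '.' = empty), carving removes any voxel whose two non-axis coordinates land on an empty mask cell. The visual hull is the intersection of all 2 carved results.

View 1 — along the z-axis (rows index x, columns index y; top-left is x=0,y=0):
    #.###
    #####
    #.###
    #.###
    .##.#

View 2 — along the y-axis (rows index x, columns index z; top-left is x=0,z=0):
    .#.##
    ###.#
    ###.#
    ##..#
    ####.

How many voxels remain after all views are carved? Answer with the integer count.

start: 5×5×5 = 125 voxels
[1] z-view keeps 20 columns → grid now 100
[2] y-view keeps 18 columns → grid now 72

72 voxels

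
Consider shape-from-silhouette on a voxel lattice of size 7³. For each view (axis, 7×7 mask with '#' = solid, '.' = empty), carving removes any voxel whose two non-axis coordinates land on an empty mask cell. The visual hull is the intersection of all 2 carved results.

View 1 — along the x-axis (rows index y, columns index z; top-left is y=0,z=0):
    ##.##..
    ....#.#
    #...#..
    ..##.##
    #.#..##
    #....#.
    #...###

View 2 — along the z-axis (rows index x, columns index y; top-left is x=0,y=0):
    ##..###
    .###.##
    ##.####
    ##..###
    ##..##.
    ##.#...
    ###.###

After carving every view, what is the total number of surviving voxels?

|visual hull| = 106

initial block: 7^3 = 343
step 1: project along x, AND mask (22/49) → |grid| = 154
step 2: project along z, AND mask (34/49) → |grid| = 106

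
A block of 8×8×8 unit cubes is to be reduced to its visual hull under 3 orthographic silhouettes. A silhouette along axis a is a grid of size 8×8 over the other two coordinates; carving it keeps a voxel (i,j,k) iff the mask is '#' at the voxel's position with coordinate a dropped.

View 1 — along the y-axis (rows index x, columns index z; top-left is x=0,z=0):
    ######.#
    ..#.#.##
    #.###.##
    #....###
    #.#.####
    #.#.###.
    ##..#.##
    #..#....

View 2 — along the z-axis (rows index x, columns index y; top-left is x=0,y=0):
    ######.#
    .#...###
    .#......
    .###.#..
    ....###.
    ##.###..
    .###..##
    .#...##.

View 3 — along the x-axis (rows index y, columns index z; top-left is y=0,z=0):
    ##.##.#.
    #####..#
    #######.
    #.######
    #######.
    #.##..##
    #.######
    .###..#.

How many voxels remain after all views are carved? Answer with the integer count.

122 voxels

full grid |V| = 512
carve view 1 (along y, XZ-mask fill 39/64): 312 voxels remain
carve view 2 (along z, XY-mask fill 32/64): 161 voxels remain
carve view 3 (along x, YZ-mask fill 48/64): 122 voxels remain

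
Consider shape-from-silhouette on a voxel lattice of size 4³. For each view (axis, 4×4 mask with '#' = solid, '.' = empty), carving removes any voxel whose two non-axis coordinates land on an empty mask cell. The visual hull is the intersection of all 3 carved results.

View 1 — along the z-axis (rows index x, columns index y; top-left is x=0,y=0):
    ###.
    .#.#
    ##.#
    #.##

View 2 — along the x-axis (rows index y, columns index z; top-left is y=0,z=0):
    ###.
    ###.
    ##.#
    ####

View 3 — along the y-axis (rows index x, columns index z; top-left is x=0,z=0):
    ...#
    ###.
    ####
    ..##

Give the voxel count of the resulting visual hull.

before carving: 64 voxels (4×4×4)
carve view 1 (along z, XY-mask fill 11/16): 44 voxels remain
carve view 2 (along x, YZ-mask fill 13/16): 36 voxels remain
carve view 3 (along y, XZ-mask fill 10/16): 21 voxels remain

|visual hull| = 21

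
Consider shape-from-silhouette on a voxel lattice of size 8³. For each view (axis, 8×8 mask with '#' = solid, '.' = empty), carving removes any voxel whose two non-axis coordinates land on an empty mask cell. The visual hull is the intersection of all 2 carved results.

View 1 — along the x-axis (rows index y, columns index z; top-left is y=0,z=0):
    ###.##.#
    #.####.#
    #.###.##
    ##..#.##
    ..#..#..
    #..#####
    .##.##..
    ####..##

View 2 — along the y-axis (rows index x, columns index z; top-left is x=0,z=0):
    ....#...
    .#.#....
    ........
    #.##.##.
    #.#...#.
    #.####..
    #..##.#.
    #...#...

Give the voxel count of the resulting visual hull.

initial block: 8^3 = 512
step 1: project along x, AND mask (41/64) → |grid| = 328
step 2: project along y, AND mask (22/64) → |grid| = 114

|visual hull| = 114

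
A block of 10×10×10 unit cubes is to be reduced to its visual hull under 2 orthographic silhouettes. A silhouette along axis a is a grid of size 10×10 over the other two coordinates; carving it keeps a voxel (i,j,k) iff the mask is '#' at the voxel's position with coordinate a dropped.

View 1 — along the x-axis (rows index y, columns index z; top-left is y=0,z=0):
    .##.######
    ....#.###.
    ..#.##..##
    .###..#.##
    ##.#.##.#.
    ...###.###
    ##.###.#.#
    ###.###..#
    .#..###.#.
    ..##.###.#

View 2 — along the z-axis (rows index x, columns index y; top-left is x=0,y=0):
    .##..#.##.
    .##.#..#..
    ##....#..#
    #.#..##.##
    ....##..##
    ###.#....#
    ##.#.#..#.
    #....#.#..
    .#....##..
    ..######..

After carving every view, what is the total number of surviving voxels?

before carving: 1000 voxels (10×10×10)
[1] x-view keeps 60 columns → grid now 600
[2] z-view keeps 45 columns → grid now 268

voxel count = 268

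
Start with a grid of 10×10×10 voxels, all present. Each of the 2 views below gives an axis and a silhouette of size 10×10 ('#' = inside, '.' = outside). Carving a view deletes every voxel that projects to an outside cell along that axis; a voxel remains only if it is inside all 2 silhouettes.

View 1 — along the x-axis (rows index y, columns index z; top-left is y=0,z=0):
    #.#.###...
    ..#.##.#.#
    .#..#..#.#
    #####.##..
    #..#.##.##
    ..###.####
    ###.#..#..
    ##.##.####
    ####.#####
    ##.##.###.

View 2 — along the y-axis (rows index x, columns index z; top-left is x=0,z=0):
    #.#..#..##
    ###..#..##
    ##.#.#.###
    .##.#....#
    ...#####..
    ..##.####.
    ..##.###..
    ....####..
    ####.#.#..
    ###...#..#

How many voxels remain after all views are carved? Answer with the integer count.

full grid |V| = 1000
  1. axis=0 (YZ plane), |mask|=63  ⇒  voxels=630
  2. axis=1 (XZ plane), |mask|=53  ⇒  voxels=326

remaining voxels: 326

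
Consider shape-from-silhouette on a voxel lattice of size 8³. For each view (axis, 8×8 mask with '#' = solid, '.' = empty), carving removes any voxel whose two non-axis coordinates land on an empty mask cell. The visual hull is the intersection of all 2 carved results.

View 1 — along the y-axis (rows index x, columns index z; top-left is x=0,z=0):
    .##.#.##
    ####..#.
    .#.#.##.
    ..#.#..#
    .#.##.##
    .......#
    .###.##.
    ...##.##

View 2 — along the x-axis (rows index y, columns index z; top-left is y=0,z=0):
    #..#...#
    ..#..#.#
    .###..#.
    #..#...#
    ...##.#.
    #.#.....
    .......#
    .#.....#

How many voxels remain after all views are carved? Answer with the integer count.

voxel count = 88

full grid |V| = 512
V1 y: intersect with XZ mask (32 set) -- 256 left
V2 x: intersect with YZ mask (21 set) -- 88 left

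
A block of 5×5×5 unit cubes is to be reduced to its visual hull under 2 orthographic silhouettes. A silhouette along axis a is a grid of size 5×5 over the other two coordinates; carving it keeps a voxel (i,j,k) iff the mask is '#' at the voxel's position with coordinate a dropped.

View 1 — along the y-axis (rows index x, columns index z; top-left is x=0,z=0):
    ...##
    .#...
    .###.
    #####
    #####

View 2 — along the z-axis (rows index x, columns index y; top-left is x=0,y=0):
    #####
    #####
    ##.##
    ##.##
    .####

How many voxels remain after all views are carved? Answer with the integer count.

|visual hull| = 67

initial block: 5^3 = 125
  1. axis=1 (XZ plane), |mask|=16  ⇒  voxels=80
  2. axis=2 (XY plane), |mask|=22  ⇒  voxels=67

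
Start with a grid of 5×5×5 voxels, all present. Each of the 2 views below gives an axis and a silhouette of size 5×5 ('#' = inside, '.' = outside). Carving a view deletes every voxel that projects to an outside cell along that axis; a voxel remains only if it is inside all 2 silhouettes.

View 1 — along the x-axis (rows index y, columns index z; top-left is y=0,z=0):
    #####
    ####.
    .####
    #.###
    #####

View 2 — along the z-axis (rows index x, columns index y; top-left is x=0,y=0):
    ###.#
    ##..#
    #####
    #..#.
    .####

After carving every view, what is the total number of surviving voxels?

voxel count = 80

full grid |V| = 125
  1. axis=0 (YZ plane), |mask|=22  ⇒  voxels=110
  2. axis=2 (XY plane), |mask|=18  ⇒  voxels=80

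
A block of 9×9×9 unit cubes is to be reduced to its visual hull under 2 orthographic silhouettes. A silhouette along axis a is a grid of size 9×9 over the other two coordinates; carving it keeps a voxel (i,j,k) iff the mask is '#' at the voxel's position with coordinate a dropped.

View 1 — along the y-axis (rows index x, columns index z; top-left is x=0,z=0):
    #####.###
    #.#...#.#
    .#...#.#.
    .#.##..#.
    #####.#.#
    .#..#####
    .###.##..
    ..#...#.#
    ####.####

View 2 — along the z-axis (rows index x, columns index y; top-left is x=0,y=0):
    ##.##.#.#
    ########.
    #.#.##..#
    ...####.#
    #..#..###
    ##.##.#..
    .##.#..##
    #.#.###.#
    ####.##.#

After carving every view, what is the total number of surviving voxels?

before carving: 729 voxels (9×9×9)
step 1: project along y, AND mask (48/81) → |grid| = 432
step 2: project along z, AND mask (52/81) → |grid| = 279

voxel count = 279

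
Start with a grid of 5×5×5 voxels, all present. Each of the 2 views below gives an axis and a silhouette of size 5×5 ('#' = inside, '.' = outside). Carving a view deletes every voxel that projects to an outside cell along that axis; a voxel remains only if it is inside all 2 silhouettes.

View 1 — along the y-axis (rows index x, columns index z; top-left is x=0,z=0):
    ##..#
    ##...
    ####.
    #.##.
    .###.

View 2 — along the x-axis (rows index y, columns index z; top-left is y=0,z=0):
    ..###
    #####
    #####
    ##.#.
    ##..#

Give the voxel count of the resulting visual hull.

before carving: 125 voxels (5×5×5)
V1 y: intersect with XZ mask (15 set) -- 75 left
V2 x: intersect with YZ mask (19 set) -- 57 left

voxel count = 57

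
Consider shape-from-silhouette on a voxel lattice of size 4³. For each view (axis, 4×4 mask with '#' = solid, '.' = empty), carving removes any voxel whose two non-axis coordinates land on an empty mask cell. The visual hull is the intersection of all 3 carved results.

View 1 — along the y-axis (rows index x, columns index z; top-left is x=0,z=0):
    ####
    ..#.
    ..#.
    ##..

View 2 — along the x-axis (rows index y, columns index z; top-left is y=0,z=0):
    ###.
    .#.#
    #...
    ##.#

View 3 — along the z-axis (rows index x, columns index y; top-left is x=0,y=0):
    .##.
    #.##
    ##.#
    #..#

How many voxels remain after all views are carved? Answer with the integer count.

9 voxels

full grid |V| = 64
step 1: project along y, AND mask (8/16) → |grid| = 32
step 2: project along x, AND mask (9/16) → |grid| = 17
step 3: project along z, AND mask (10/16) → |grid| = 9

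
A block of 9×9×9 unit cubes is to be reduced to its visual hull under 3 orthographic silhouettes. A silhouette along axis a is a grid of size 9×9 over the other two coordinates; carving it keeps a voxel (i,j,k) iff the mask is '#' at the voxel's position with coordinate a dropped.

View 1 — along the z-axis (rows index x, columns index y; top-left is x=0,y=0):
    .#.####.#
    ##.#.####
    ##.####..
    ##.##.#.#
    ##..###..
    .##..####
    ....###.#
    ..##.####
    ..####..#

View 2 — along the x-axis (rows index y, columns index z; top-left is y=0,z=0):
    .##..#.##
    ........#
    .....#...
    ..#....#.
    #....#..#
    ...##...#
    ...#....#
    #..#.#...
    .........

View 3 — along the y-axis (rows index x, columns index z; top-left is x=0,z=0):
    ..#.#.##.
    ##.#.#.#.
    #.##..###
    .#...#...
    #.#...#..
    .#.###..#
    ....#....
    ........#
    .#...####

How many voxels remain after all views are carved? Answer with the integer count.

|visual hull| = 46

before carving: 729 voxels (9×9×9)
carve view 1 (along z, XY-mask fill 51/81): 459 voxels remain
carve view 2 (along x, YZ-mask fill 20/81): 108 voxels remain
carve view 3 (along y, XZ-mask fill 32/81): 46 voxels remain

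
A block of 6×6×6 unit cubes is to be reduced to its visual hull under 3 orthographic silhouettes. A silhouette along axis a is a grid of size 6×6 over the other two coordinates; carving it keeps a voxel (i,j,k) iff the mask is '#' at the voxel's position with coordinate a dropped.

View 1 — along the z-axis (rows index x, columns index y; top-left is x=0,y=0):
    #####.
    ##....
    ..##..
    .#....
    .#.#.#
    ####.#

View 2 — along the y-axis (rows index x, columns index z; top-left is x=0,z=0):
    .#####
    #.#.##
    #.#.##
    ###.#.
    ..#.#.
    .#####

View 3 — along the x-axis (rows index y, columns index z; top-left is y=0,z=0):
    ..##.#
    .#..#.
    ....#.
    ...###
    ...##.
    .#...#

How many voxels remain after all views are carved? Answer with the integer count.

32 voxels

start: 6×6×6 = 216 voxels
  1. axis=2 (XY plane), |mask|=18  ⇒  voxels=108
  2. axis=1 (XZ plane), |mask|=24  ⇒  voxels=76
  3. axis=0 (YZ plane), |mask|=13  ⇒  voxels=32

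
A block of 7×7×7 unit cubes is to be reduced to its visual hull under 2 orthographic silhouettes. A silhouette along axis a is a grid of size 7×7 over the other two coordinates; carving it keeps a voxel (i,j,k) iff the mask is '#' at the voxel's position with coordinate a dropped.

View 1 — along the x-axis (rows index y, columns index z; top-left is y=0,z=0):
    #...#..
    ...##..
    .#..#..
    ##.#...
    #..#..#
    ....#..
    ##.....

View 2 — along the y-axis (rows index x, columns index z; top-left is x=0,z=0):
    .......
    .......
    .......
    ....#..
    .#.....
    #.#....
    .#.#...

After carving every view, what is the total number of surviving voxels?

remaining voxels: 17

before carving: 343 voxels (7×7×7)
step 1: project along x, AND mask (15/49) → |grid| = 105
step 2: project along y, AND mask (6/49) → |grid| = 17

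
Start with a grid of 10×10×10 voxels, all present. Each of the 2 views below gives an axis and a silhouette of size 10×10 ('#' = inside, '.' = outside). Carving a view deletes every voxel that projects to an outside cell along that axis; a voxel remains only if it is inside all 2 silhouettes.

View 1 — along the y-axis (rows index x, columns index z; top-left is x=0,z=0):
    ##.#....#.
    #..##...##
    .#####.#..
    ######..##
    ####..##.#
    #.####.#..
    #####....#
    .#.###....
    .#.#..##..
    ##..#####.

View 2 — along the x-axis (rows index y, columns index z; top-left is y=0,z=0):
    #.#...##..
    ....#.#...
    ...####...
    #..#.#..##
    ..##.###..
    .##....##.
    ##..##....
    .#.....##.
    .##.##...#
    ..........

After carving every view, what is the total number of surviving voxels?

voxel count = 205

full grid |V| = 1000
[1] y-view keeps 57 columns → grid now 570
[2] x-view keeps 36 columns → grid now 205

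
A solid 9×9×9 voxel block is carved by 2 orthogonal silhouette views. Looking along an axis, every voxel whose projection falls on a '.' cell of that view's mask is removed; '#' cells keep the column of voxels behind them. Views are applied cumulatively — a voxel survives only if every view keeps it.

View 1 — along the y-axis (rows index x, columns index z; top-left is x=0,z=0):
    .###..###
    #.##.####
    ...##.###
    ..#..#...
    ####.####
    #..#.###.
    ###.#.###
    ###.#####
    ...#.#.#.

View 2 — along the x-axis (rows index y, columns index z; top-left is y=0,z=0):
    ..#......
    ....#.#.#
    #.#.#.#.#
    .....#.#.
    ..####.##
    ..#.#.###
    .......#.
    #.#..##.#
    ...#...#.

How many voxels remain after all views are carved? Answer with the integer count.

180 voxels

before carving: 729 voxels (9×9×9)
  1. axis=1 (XZ plane), |mask|=51  ⇒  voxels=459
  2. axis=0 (YZ plane), |mask|=30  ⇒  voxels=180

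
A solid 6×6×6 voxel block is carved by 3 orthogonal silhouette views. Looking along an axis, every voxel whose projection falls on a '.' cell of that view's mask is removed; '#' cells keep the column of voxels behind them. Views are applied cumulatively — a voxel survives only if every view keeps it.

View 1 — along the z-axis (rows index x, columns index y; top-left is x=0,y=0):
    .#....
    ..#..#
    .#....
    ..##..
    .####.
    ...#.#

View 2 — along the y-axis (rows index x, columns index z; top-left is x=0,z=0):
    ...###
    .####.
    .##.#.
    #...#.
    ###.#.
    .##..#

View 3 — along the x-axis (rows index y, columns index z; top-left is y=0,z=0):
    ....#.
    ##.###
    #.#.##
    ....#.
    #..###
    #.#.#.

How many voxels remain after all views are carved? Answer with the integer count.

|visual hull| = 22

before carving: 216 voxels (6×6×6)
step 1: project along z, AND mask (12/36) → |grid| = 72
step 2: project along y, AND mask (19/36) → |grid| = 40
step 3: project along x, AND mask (18/36) → |grid| = 22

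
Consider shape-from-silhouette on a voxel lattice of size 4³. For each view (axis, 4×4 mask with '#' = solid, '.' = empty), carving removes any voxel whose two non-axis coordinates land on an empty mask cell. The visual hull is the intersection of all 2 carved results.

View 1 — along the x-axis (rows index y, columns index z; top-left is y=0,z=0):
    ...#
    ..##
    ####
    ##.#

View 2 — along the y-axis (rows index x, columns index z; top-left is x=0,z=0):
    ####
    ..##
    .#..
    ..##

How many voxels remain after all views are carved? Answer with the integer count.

before carving: 64 voxels (4×4×4)
step 1: project along x, AND mask (10/16) → |grid| = 40
step 2: project along y, AND mask (9/16) → |grid| = 24

24 voxels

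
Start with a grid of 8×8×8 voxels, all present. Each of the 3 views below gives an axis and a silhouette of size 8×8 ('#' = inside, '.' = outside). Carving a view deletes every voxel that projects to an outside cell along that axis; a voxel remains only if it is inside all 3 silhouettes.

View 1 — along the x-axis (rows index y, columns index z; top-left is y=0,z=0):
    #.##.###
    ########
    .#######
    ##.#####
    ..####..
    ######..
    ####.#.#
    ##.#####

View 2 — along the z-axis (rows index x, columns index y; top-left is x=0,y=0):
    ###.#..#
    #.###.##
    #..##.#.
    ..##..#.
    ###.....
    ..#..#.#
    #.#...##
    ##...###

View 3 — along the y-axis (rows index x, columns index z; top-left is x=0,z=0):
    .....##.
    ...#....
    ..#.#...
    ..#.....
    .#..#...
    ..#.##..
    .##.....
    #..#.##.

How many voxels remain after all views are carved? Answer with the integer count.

full grid |V| = 512
  1. axis=0 (YZ plane), |mask|=51  ⇒  voxels=408
  2. axis=2 (XY plane), |mask|=33  ⇒  voxels=212
  3. axis=1 (XZ plane), |mask|=17  ⇒  voxels=58

|visual hull| = 58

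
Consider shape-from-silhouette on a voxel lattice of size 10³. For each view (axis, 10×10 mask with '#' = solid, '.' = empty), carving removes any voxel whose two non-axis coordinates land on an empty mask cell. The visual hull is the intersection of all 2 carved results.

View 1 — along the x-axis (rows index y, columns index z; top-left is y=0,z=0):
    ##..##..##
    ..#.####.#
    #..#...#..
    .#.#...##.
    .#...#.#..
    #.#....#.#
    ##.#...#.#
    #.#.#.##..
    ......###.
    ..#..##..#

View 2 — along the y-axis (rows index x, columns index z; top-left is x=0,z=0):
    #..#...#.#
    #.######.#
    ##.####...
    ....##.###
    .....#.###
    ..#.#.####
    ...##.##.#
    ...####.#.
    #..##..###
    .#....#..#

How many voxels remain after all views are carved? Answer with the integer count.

|visual hull| = 230

initial block: 10^3 = 1000
step 1: project along x, AND mask (43/100) → |grid| = 430
step 2: project along y, AND mask (52/100) → |grid| = 230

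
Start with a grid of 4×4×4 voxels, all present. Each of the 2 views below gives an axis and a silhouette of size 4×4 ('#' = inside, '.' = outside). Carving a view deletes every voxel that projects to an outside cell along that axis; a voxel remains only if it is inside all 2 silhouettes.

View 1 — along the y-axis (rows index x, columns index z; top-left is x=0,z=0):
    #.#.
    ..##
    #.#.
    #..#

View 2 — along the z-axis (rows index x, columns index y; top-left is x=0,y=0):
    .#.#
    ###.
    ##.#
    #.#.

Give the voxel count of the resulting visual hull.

start: 4×4×4 = 64 voxels
carve view 1 (along y, XZ-mask fill 8/16): 32 voxels remain
carve view 2 (along z, XY-mask fill 10/16): 20 voxels remain

|visual hull| = 20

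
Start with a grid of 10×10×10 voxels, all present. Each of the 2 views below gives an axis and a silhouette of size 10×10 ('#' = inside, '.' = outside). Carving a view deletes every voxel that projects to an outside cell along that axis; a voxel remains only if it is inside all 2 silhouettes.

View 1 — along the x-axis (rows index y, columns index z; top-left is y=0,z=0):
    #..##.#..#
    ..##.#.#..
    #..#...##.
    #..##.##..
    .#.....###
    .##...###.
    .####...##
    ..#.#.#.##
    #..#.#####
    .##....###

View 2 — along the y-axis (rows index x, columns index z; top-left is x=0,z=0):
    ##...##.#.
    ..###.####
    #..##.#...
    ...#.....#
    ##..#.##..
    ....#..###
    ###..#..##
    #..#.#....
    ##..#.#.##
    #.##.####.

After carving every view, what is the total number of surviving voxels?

initial block: 10^3 = 1000
[1] x-view keeps 50 columns → grid now 500
[2] y-view keeps 49 columns → grid now 247

voxel count = 247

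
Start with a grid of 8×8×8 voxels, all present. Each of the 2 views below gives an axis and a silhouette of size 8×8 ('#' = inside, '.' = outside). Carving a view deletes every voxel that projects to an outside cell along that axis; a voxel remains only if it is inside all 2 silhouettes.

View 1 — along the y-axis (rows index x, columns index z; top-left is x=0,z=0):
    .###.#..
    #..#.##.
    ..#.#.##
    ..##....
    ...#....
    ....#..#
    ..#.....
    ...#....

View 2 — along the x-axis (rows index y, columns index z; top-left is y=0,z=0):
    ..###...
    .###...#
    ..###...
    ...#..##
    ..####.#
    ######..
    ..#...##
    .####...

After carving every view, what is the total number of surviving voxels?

before carving: 512 voxels (8×8×8)
V1 y: intersect with XZ mask (19 set) -- 152 left
V2 x: intersect with YZ mask (31 set) -- 93 left

remaining voxels: 93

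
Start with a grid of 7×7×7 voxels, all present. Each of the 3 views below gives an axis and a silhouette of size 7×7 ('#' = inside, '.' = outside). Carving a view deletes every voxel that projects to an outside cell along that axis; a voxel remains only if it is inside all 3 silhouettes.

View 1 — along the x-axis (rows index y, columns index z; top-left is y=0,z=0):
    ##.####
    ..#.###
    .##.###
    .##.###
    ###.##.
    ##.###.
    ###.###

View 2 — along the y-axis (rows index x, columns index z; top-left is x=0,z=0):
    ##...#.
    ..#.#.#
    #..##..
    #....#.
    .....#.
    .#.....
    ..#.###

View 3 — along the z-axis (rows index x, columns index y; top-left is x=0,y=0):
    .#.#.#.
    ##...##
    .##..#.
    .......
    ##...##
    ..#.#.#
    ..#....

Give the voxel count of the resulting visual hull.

full grid |V| = 343
  1. axis=0 (YZ plane), |mask|=36  ⇒  voxels=252
  2. axis=1 (XZ plane), |mask|=17  ⇒  voxels=95
  3. axis=2 (XY plane), |mask|=18  ⇒  voxels=31

|visual hull| = 31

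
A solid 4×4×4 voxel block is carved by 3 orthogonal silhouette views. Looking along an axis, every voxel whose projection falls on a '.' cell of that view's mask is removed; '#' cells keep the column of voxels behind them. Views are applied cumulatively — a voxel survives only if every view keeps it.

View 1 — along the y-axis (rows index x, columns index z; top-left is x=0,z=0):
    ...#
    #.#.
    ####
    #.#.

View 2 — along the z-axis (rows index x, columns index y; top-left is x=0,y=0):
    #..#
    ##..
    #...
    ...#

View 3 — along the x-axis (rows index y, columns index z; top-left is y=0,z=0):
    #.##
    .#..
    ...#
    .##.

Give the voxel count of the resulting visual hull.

start: 4×4×4 = 64 voxels
step 1: project along y, AND mask (9/16) → |grid| = 36
step 2: project along z, AND mask (6/16) → |grid| = 12
step 3: project along x, AND mask (7/16) → |grid| = 7

|visual hull| = 7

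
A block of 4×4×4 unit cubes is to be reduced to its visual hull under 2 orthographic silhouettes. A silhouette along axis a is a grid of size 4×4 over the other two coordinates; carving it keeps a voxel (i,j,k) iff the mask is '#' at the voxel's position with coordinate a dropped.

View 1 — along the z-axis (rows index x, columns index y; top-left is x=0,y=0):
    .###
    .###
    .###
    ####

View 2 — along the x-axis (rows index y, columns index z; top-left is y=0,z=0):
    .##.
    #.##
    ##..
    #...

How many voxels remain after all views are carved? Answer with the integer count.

26 voxels

initial block: 4^3 = 64
  1. axis=2 (XY plane), |mask|=13  ⇒  voxels=52
  2. axis=0 (YZ plane), |mask|=8  ⇒  voxels=26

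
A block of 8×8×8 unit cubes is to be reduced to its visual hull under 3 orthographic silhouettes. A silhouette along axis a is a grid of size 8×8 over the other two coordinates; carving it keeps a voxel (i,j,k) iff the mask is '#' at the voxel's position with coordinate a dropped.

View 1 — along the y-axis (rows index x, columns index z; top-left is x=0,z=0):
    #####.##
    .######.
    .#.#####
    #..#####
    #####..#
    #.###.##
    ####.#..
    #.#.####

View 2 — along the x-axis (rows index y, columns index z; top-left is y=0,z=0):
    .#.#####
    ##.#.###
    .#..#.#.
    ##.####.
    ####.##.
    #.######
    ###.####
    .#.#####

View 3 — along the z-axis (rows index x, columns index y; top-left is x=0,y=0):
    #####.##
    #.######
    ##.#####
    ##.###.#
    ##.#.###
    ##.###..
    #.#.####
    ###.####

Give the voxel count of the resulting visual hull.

remaining voxels: 231

full grid |V| = 512
V1 y: intersect with XZ mask (48 set) -- 384 left
V2 x: intersect with YZ mask (47 set) -- 280 left
V3 z: intersect with XY mask (51 set) -- 231 left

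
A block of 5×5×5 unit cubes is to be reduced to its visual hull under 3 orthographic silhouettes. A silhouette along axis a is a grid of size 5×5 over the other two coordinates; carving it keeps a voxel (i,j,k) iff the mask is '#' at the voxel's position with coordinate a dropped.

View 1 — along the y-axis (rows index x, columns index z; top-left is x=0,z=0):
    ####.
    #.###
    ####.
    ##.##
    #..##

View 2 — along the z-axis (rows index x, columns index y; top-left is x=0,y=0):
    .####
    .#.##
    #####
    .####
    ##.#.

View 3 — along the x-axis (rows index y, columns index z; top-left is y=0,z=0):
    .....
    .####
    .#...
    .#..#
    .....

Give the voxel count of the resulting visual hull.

remaining voxels: 23

start: 5×5×5 = 125 voxels
  1. axis=1 (XZ plane), |mask|=19  ⇒  voxels=95
  2. axis=2 (XY plane), |mask|=19  ⇒  voxels=73
  3. axis=0 (YZ plane), |mask|=7  ⇒  voxels=23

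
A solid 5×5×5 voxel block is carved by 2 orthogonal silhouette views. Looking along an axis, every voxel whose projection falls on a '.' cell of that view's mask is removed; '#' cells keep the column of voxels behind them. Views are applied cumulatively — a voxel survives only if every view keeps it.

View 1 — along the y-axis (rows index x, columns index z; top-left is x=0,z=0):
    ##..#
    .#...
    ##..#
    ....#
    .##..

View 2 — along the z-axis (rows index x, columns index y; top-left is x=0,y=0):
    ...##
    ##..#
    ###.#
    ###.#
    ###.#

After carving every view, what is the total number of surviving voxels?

full grid |V| = 125
V1 y: intersect with XZ mask (10 set) -- 50 left
V2 z: intersect with XY mask (17 set) -- 33 left

voxel count = 33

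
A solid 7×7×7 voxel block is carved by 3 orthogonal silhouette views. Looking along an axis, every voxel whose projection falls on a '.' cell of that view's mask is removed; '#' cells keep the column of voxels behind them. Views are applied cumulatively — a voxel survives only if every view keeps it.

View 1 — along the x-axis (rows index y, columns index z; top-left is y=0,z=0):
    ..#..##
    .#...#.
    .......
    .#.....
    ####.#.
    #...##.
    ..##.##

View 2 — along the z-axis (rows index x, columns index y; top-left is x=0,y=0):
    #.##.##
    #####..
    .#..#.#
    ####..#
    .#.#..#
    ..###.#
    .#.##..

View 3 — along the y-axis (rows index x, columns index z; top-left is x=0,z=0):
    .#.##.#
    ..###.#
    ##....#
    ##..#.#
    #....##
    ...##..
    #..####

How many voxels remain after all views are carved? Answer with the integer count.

26 voxels

initial block: 7^3 = 343
after view 1 [x-axis, 18 of 49 cells solid] → remaining = 126
after view 2 [z-axis, 28 of 49 cells solid] → remaining = 68
after view 3 [y-axis, 25 of 49 cells solid] → remaining = 26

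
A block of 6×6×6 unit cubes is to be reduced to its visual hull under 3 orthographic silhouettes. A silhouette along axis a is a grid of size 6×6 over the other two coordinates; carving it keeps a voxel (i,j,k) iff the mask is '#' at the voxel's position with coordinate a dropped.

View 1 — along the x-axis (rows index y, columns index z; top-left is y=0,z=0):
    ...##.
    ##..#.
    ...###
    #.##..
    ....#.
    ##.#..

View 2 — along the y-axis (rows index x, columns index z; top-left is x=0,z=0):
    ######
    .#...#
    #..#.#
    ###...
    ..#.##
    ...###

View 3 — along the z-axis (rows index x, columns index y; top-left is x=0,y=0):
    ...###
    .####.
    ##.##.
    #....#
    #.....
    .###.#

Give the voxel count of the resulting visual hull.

voxel count = 22

initial block: 6^3 = 216
after view 1 [x-axis, 15 of 36 cells solid] → remaining = 90
after view 2 [y-axis, 20 of 36 cells solid] → remaining = 47
after view 3 [z-axis, 18 of 36 cells solid] → remaining = 22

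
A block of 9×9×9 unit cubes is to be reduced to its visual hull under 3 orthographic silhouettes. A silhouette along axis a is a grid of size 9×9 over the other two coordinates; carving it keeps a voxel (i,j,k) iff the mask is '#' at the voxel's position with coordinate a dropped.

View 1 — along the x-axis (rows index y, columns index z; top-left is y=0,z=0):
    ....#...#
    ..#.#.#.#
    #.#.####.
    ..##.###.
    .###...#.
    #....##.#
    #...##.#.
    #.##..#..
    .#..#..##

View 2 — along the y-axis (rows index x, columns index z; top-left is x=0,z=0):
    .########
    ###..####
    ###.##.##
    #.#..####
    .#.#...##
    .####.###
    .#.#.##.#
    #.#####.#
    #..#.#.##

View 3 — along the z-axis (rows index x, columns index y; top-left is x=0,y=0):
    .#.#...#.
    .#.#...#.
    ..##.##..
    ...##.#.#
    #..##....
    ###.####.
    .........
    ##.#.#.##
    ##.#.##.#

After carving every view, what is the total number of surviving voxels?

before carving: 729 voxels (9×9×9)
  1. axis=0 (YZ plane), |mask|=37  ⇒  voxels=333
  2. axis=1 (XZ plane), |mask|=56  ⇒  voxels=229
  3. axis=2 (XY plane), |mask|=36  ⇒  voxels=108

remaining voxels: 108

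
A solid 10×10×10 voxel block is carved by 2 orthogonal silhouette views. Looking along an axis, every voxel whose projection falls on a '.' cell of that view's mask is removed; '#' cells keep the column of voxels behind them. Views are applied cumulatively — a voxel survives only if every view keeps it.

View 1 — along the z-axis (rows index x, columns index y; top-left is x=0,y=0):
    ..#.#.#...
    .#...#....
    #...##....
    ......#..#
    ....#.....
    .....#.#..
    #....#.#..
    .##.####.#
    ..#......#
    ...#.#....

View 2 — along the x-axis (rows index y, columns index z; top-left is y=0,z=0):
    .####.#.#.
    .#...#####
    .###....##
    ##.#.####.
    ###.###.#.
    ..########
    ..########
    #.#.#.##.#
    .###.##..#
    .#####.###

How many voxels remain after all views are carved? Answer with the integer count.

start: 10×10×10 = 1000 voxels
step 1: project along z, AND mask (27/100) → |grid| = 270
step 2: project along x, AND mask (67/100) → |grid| = 188

188 voxels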